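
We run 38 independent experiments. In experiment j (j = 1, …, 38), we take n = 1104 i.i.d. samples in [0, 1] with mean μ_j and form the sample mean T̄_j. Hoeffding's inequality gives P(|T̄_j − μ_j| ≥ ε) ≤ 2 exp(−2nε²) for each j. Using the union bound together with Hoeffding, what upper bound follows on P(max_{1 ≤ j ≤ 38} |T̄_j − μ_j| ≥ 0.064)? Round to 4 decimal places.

Per-experiment Hoeffding bound: 2·exp(−2·1104·0.064²) = 2·exp(−9.04397) = 0.0002362.
Union bound over 38 events: 38·0.0002362 = 0.00898.

0.0090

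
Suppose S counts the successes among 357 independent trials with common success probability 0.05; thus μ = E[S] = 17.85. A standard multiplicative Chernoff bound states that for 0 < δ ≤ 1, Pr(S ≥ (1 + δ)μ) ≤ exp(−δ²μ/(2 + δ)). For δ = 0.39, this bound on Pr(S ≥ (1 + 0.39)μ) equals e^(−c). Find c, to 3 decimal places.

1.136

c = δ²μ/(2 + δ) = 0.39²·17.85/(2 + 0.39) = 1.1360.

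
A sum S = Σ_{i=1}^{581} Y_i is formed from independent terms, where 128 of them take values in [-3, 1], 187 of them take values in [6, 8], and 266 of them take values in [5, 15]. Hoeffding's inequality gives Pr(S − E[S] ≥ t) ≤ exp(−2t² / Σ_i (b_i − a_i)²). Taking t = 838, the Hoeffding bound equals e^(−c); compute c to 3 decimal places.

47.778

Σ(b_i − a_i)² = 128·4² + 187·2² + 266·10² = 29396.
c = 2t² / 29396 = 2·838² / 29396 = 47.7782.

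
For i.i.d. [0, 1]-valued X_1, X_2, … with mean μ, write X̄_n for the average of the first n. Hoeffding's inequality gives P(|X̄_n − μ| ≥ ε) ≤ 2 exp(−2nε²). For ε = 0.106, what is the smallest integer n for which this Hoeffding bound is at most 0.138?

119

Require 2·exp(−2nε²) ≤ 0.138, i.e. 2nε² ≥ ln(2/0.138) = 2.673649.
So n ≥ 2.673649 / (2·0.106²) = 118.977.
The smallest integer n is 119.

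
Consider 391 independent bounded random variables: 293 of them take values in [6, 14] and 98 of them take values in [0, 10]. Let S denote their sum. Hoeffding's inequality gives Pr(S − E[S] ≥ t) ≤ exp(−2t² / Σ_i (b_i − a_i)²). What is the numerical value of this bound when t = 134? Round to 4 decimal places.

0.2843

Σ(b_i − a_i)² = 293·8² + 98·10² = 28552.
Exponent = 2·134² / 28552 = 1.25778.
Bound = exp(−1.25778) = 0.28429.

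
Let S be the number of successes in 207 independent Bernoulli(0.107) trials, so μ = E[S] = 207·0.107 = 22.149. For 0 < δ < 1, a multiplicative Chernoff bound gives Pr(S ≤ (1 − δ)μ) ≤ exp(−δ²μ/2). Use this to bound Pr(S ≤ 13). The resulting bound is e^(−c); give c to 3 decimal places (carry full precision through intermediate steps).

1.890

Write 13 = (1 − δ)μ, so δ = 1 − 13/22.149 = 0.4130661…
Then the exponent is δ²μ/2 = (μ − 13)²/(2μ) = 1.889571.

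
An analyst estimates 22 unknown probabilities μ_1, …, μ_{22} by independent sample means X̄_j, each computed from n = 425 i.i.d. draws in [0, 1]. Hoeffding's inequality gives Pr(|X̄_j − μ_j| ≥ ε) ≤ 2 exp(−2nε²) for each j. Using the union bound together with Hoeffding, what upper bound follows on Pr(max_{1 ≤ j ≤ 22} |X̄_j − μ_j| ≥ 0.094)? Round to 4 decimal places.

0.0241

Per-experiment Hoeffding bound: 2·exp(−2·425·0.094²) = 2·exp(−7.51060) = 0.0010945.
Union bound over 22 events: 22·0.0010945 = 0.02408.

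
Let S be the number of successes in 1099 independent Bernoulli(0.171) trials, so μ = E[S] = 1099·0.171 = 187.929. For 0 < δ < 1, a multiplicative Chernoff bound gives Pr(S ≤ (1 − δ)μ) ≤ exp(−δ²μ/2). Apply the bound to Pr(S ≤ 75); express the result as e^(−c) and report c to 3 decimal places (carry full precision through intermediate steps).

Write 75 = (1 − δ)μ, so δ = 1 − 75/187.929 = 0.6009131…
Then the exponent is δ²μ/2 = (μ − 75)²/(2μ) = 33.930258.

33.930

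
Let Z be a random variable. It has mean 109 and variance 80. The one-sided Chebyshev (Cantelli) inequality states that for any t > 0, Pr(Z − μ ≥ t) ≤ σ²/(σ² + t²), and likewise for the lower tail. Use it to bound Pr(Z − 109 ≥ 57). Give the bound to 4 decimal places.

0.0240

Here σ² = 80 and t = 57, so σ² + t² = 3329.
Cantelli's bound: 80/3329 = 0.0240.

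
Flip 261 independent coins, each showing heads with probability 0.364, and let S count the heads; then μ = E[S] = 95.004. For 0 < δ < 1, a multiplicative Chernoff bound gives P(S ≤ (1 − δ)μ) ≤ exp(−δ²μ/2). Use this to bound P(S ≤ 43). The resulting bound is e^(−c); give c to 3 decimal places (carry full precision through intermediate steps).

Write 43 = (1 − δ)μ, so δ = 1 − 43/95.004 = 0.5473875…
Then the exponent is δ²μ/2 = (μ − 43)²/(2μ) = 14.233169.

14.233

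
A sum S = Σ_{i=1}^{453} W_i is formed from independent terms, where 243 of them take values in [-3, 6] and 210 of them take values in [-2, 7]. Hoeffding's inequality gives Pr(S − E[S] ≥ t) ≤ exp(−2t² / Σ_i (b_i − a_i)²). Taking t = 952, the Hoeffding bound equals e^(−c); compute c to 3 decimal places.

Σ(b_i − a_i)² = 243·9² + 210·9² = 36693.
c = 2t² / 36693 = 2·952² / 36693 = 49.3993.

49.399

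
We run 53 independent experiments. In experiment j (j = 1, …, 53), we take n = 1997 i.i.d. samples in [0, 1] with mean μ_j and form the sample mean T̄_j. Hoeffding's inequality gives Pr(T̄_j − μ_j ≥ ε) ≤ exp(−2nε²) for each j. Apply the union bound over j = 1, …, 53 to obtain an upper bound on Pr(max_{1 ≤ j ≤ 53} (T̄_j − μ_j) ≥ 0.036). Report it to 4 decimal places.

Per-experiment Hoeffding bound: exp(−2·1997·0.036²) = exp(−5.17622) = 0.0056493.
Union bound over 53 events: 53·0.0056493 = 0.29941.

0.2994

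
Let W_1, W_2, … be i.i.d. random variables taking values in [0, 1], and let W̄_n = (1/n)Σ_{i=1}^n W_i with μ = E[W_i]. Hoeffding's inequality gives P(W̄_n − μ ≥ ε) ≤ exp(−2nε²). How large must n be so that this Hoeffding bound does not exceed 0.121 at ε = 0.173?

36

Require exp(−2nε²) ≤ 0.121, i.e. 2nε² ≥ ln(1/0.121) = 2.111965.
So n ≥ 2.111965 / (2·0.173²) = 35.283.
The smallest integer n is 36.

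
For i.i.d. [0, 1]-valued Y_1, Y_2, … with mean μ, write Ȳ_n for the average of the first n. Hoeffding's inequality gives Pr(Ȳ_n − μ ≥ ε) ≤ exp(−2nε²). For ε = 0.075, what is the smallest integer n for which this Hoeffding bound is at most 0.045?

Require exp(−2nε²) ≤ 0.045, i.e. 2nε² ≥ ln(1/0.045) = 3.101093.
So n ≥ 3.101093 / (2·0.075²) = 275.653.
The smallest integer n is 276.

276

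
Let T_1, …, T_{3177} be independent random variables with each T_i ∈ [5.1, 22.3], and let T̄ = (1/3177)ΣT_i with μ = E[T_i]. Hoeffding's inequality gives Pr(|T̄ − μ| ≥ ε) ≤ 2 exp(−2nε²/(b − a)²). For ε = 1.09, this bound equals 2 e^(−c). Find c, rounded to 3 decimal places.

c = 2nε²/(b − a)² = 2·3177·1.09² / 17.2² = 25.5178.

25.518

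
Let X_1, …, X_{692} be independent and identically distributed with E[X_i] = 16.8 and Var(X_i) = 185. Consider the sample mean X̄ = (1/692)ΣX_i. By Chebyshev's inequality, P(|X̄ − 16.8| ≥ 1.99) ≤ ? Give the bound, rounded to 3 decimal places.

0.068

Var(X̄) = Var(X_i)/n = 185/692 = 0.26734.
Chebyshev: P(|X̄ − 16.8| ≥ 1.99) ≤ Var(X̄)/(1.99)² = 185/(692·1.99²) = 0.0675.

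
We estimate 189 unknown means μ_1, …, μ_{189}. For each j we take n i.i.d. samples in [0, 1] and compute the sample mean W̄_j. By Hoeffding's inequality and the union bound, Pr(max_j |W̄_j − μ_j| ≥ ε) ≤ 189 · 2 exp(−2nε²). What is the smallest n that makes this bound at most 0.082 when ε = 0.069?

Need 2·189·exp(−2nε²) ≤ 0.082, i.e. exp(−2nε²) ≤ 0.082/378.
So 2nε² ≥ ln(378/0.082) = 8.435930.
Hence n ≥ 8.435930/(2·0.069²) = 885.941.
The smallest integer n is 886.

886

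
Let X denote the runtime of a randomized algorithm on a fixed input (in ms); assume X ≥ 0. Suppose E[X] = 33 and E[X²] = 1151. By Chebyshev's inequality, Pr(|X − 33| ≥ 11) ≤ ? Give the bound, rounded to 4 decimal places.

Var(X) = E[X²] − (E[X])² = 1151 − 1089 = 62.
Chebyshev's inequality: Pr(|X − μ| ≥ t) ≤ Var(X)/t² = 62/121 = 0.5124.

0.5124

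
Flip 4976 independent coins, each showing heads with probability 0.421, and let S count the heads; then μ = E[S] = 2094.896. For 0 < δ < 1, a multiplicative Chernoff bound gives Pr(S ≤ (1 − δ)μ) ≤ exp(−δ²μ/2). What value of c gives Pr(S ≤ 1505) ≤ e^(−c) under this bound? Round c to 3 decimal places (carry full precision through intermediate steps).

Write 1505 = (1 − δ)μ, so δ = 1 − 1505/2094.896 = 0.2815872…
Then the exponent is δ²μ/2 = (μ − 1505)²/(2μ) = 83.053596.

83.054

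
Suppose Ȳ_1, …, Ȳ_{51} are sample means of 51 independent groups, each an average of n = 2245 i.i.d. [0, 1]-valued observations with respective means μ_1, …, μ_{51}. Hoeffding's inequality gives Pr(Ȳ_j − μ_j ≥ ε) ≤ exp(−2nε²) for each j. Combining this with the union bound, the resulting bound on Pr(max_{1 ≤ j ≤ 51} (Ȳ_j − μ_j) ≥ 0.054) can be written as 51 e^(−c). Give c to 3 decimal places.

Union bound over the 51 events: Pr(max_{1 ≤ j ≤ 51} (Ȳ_j − μ_j) ≥ 0.054) ≤ 51·exp(−2nε²) = 51 exp(−2·2245·0.054²).
So c = 2·2245·0.054² = 13.0928.

13.093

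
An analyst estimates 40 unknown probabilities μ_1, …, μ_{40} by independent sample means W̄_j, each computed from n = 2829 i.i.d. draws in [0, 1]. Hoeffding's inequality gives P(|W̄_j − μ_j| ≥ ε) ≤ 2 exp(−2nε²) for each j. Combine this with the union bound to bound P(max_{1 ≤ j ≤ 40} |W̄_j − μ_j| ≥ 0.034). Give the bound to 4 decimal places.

Per-experiment Hoeffding bound: 2·exp(−2·2829·0.034²) = 2·exp(−6.54065) = 0.0028871.
Union bound over 40 events: 40·0.0028871 = 0.11548.

0.1155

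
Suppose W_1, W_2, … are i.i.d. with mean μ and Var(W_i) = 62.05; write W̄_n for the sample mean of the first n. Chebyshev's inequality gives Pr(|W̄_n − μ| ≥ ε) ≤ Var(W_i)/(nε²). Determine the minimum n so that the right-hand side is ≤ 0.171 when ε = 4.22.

Require 62.05/(n·4.22²) ≤ 0.171, i.e. n ≥ 62.05/(0.171·4.22²) = 20.376.
The smallest integer n is 21.

21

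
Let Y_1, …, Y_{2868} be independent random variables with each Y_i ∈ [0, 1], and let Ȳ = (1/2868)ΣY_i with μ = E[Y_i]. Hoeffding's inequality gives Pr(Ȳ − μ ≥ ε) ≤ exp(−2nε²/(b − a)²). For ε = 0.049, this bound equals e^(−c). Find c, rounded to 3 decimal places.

13.772

c = 2nε²/(b − a)² = 2·2868·0.049² / 1² = 13.7721.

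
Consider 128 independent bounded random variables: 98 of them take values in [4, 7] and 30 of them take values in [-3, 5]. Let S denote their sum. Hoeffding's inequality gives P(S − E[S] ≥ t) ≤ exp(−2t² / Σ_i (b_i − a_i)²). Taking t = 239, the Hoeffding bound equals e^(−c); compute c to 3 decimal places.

Σ(b_i − a_i)² = 98·3² + 30·8² = 2802.
c = 2t² / 2802 = 2·239² / 2802 = 40.7716.

40.772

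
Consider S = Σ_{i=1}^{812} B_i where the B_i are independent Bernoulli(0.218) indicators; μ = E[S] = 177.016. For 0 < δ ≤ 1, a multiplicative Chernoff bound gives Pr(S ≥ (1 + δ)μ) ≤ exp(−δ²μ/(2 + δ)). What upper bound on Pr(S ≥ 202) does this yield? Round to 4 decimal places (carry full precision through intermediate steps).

0.1926

Write 202 = (1 + δ)μ, so δ = 202/177.016 − 1 = 0.1411398…
Then the exponent is δ²μ/(2 + δ) = (202 − μ)² / (μ·(2 + δ)) = 1.646897.
Bound = exp(−1.646897) = 0.19265.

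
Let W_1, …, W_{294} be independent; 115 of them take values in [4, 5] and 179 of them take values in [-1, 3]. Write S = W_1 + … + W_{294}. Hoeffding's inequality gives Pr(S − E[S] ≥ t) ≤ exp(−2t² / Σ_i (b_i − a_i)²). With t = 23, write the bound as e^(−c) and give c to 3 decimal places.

0.355

Σ(b_i − a_i)² = 115·1² + 179·4² = 2979.
c = 2t² / 2979 = 2·23² / 2979 = 0.3552.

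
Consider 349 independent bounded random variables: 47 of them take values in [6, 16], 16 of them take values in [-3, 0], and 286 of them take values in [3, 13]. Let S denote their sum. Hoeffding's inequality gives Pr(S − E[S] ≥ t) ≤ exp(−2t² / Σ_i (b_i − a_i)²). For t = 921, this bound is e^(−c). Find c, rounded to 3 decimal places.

50.726

Σ(b_i − a_i)² = 47·10² + 16·3² + 286·10² = 33444.
c = 2t² / 33444 = 2·921² / 33444 = 50.7260.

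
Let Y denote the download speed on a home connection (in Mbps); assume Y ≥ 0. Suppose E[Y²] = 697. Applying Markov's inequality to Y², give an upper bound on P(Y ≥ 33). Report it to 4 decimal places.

0.6400

Since Y ≥ 0, the event {Y ≥ 33} is the same as {Y² ≥ 1089}.
Markov's inequality applied to Y² gives P(Y² ≥ 1089) ≤ E[Y²]/1089 = 697/1089 = 0.6400.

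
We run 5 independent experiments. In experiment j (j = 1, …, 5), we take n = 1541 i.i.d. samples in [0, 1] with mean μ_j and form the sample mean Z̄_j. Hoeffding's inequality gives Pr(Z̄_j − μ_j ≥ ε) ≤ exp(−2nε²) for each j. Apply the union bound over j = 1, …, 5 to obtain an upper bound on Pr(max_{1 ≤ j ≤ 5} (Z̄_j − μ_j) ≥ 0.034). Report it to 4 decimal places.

0.1418

Per-experiment Hoeffding bound: exp(−2·1541·0.034²) = exp(−3.56279) = 0.02836.
Union bound over 5 events: 5·0.02836 = 0.14180.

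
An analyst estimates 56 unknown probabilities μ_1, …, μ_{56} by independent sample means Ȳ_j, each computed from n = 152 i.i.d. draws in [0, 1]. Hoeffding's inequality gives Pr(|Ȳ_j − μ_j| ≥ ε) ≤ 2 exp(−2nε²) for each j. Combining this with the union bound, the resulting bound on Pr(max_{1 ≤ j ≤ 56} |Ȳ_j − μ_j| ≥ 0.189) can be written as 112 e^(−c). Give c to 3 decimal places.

10.859

Union bound over the 56 events: Pr(max_{1 ≤ j ≤ 56} |Ȳ_j − μ_j| ≥ 0.189) ≤ 56·2·exp(−2nε²) = 112 exp(−2·152·0.189²).
So c = 2·152·0.189² = 10.8592.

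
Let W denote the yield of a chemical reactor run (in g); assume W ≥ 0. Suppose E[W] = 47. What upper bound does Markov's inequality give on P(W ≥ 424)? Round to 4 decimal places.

Markov's inequality: for a non-negative random variable, P(W ≥ a) ≤ E[W]/a.
Here E[W] = 47 and a = 424, so the bound is 47/424 = 0.1108.

0.1108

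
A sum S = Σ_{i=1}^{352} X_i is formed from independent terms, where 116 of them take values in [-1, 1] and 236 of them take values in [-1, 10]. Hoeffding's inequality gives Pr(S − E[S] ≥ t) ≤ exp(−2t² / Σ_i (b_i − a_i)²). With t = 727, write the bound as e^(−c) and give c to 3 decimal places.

Σ(b_i − a_i)² = 116·2² + 236·11² = 29020.
c = 2t² / 29020 = 2·727² / 29020 = 36.4252.

36.425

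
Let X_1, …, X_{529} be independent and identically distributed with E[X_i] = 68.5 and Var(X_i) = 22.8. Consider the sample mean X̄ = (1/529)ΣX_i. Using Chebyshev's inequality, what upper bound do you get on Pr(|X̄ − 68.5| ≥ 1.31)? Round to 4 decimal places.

Var(X̄) = Var(X_i)/n = 22.8/529 = 0.0431.
Chebyshev: Pr(|X̄ − 68.5| ≥ 1.31) ≤ Var(X̄)/(1.31)² = 22.8/(529·1.31²) = 0.0251.

0.0251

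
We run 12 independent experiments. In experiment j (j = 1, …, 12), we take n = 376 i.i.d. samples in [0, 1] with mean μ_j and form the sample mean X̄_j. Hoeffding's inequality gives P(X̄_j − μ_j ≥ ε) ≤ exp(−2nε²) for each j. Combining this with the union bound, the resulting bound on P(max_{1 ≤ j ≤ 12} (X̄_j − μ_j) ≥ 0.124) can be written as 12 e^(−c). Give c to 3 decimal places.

Union bound over the 12 events: P(max_{1 ≤ j ≤ 12} (X̄_j − μ_j) ≥ 0.124) ≤ 12·exp(−2nε²) = 12 exp(−2·376·0.124²).
So c = 2·376·0.124² = 11.5628.

11.563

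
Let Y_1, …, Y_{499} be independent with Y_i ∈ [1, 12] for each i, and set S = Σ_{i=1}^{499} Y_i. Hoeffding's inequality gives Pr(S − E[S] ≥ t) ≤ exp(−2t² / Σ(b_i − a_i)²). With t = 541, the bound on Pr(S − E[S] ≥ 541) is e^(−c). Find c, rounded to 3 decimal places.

Σ(b_i − a_i)² = 499·(11)² = 60379.
c = 2t²/60379 = 2·541²/60379 = 9.6948.

9.695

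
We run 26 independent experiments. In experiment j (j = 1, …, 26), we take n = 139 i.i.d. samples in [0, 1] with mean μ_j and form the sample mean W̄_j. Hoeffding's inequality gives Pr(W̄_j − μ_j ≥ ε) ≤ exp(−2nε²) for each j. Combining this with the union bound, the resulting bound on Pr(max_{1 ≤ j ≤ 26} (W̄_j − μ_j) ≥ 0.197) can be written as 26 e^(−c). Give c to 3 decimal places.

Union bound over the 26 events: Pr(max_{1 ≤ j ≤ 26} (W̄_j − μ_j) ≥ 0.197) ≤ 26·exp(−2nε²) = 26 exp(−2·139·0.197²).
So c = 2·139·0.197² = 10.7889.

10.789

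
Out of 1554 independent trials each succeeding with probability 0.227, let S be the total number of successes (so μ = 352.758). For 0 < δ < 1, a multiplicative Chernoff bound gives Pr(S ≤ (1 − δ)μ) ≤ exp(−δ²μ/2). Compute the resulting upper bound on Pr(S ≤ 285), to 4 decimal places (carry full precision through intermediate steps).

0.0015

Write 285 = (1 − δ)μ, so δ = 1 − 285/352.758 = 0.1920807…
Then the exponent is δ²μ/2 = (μ − 285)²/(2μ) = 6.507502.
Bound = exp(−6.507502) = 0.00149.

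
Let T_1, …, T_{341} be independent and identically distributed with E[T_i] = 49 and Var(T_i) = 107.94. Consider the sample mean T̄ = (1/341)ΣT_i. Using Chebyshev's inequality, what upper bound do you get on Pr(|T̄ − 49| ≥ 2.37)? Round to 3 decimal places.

0.056

Var(T̄) = Var(T_i)/n = 107.94/341 = 0.31654.
Chebyshev: Pr(|T̄ − 49| ≥ 2.37) ≤ Var(T̄)/(2.37)² = 107.94/(341·2.37²) = 0.0564.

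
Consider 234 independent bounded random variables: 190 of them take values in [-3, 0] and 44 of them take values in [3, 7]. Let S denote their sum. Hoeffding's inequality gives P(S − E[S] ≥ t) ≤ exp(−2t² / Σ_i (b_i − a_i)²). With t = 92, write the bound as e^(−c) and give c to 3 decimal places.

Σ(b_i − a_i)² = 190·3² + 44·4² = 2414.
c = 2t² / 2414 = 2·92² / 2414 = 7.0124.

7.012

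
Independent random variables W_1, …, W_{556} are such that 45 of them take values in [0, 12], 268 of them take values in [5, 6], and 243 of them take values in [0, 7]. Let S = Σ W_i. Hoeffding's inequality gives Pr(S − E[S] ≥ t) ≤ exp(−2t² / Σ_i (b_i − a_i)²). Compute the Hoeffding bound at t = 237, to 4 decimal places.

0.0024

Σ(b_i − a_i)² = 45·12² + 268·1² + 243·7² = 18655.
Exponent = 2·237² / 18655 = 6.02187.
Bound = exp(−6.02187) = 0.00243.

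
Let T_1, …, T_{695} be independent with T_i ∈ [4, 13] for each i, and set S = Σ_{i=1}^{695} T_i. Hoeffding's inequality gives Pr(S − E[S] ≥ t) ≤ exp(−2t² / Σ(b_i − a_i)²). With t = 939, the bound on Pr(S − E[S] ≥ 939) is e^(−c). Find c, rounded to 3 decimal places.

31.325

Σ(b_i − a_i)² = 695·(9)² = 56295.
c = 2t²/56295 = 2·939²/56295 = 31.3250.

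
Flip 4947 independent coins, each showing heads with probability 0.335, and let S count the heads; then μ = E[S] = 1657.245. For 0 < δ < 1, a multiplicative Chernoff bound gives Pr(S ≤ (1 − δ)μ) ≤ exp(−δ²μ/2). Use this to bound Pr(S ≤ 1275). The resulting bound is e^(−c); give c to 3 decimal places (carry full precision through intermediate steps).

44.083

Write 1275 = (1 − δ)μ, so δ = 1 − 1275/1657.245 = 0.2306509…
Then the exponent is δ²μ/2 = (μ − 1275)²/(2μ) = 44.082571.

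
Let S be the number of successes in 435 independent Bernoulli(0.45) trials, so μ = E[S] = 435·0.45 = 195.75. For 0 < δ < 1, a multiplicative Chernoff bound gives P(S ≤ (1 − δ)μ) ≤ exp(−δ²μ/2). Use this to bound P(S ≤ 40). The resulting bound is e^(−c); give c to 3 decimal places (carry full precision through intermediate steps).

61.962

Write 40 = (1 − δ)μ, so δ = 1 − 40/195.75 = 0.7956577…
Then the exponent is δ²μ/2 = (μ − 40)²/(2μ) = 61.961845.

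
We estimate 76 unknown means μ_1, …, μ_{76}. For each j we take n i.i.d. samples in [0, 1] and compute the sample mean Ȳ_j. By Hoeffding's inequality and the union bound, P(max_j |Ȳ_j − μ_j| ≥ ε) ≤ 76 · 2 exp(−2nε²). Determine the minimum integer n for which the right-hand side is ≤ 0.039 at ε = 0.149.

187

Need 2·76·exp(−2nε²) ≤ 0.039, i.e. exp(−2nε²) ≤ 0.039/152.
So 2nε² ≥ ln(152/0.039) = 8.268074.
Hence n ≥ 8.268074/(2·0.149²) = 186.209.
The smallest integer n is 187.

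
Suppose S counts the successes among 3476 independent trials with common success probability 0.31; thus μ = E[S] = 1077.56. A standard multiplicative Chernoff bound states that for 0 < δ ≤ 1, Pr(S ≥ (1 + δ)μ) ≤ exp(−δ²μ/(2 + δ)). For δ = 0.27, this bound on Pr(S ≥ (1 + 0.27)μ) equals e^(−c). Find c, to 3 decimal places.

c = δ²μ/(2 + δ) = 0.27²·1077.56/(2 + 0.27) = 34.6053.

34.605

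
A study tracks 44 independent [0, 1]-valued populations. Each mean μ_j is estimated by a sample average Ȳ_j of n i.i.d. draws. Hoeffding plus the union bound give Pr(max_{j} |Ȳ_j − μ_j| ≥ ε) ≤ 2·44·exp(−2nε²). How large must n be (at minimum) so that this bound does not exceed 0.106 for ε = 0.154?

142

Need 2·44·exp(−2nε²) ≤ 0.106, i.e. exp(−2nε²) ≤ 0.106/88.
So 2nε² ≥ ln(88/0.106) = 6.721653.
Hence n ≥ 6.721653/(2·0.154²) = 141.711.
The smallest integer n is 142.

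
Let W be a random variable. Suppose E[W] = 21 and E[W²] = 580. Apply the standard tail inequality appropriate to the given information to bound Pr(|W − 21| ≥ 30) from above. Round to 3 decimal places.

0.154

The first two moments determine the variance, so Chebyshev's inequality is the sharpest standard bound available.
Var(W) = E[W²] − (E[W])² = 580 − 441 = 139.
Chebyshev's inequality: Pr(|W − μ| ≥ t) ≤ Var(W)/t² = 139/900 = 0.1544.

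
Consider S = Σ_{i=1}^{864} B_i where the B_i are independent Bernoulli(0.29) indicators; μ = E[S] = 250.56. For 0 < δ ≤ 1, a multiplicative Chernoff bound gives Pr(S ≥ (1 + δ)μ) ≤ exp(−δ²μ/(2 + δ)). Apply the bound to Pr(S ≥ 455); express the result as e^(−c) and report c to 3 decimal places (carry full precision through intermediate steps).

Write 455 = (1 + δ)μ, so δ = 455/250.56 − 1 = 0.8159323…
Then the exponent is δ²μ/(2 + δ) = (455 − μ)² / (μ·(2 + δ)) = 59.237646.

59.238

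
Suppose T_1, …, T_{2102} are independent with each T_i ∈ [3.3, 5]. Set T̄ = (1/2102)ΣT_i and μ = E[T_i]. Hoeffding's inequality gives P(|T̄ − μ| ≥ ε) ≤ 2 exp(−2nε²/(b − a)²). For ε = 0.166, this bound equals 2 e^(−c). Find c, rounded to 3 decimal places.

c = 2nε²/(b − a)² = 2·2102·0.166² / 1.7² = 40.0849.

40.085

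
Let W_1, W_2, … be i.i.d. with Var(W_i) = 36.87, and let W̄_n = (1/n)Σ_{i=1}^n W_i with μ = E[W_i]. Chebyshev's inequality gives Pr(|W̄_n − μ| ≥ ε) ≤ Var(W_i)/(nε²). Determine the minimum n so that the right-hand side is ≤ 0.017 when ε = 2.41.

374

Require 36.87/(n·2.41²) ≤ 0.017, i.e. n ≥ 36.87/(0.017·2.41²) = 373.414.
The smallest integer n is 374.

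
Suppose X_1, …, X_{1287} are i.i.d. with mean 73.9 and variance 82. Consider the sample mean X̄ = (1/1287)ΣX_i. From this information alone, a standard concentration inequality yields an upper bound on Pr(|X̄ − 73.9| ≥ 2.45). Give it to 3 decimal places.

0.011

With mean and variance of each term known, Chebyshev's inequality bounds the deviation of the sum (or sample mean).
Var(X̄) = Var(X_i)/n = 82/1287 = 0.063714.
Chebyshev: Pr(|X̄ − 73.9| ≥ 2.45) ≤ Var(X̄)/(2.45)² = 82/(1287·2.45²) = 0.0106.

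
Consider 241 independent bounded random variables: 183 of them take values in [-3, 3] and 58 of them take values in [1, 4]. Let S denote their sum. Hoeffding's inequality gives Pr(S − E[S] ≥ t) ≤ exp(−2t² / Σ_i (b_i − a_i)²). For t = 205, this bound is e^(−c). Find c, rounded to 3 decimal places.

Σ(b_i − a_i)² = 183·6² + 58·3² = 7110.
c = 2t² / 7110 = 2·205² / 7110 = 11.8214.

11.821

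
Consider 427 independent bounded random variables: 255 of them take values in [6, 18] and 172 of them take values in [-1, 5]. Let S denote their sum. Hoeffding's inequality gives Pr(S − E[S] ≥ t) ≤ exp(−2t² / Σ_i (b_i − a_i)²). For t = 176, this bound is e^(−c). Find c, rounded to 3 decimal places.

Σ(b_i − a_i)² = 255·12² + 172·6² = 42912.
c = 2t² / 42912 = 2·176² / 42912 = 1.4437.

1.444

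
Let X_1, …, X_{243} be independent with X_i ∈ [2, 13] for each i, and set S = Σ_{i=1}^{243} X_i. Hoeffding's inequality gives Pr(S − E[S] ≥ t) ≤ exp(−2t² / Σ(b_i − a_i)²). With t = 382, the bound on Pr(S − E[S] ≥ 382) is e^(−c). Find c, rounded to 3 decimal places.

Σ(b_i − a_i)² = 243·(11)² = 29403.
c = 2t²/29403 = 2·382²/29403 = 9.9258.

9.926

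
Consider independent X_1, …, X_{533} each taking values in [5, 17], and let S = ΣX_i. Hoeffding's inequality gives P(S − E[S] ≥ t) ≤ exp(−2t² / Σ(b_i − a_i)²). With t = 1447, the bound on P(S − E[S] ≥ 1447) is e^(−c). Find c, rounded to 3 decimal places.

54.560

Σ(b_i − a_i)² = 533·(12)² = 76752.
c = 2t²/76752 = 2·1447²/76752 = 54.5604.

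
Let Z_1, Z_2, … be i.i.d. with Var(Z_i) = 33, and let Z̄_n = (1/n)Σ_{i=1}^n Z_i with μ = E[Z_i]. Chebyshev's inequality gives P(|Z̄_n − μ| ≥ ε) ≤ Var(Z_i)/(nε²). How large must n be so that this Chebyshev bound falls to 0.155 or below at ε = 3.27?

20

Require 33/(n·3.27²) ≤ 0.155, i.e. n ≥ 33/(0.155·3.27²) = 19.911.
The smallest integer n is 20.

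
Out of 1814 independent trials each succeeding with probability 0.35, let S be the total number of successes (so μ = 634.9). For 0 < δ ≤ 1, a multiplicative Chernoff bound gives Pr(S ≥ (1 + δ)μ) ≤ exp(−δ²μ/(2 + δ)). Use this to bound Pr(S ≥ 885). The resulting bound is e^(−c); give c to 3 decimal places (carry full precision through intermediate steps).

41.154

Write 885 = (1 + δ)μ, so δ = 885/634.9 − 1 = 0.3939203…
Then the exponent is δ²μ/(2 + δ) = (885 − μ)² / (μ·(2 + δ)) = 41.154030.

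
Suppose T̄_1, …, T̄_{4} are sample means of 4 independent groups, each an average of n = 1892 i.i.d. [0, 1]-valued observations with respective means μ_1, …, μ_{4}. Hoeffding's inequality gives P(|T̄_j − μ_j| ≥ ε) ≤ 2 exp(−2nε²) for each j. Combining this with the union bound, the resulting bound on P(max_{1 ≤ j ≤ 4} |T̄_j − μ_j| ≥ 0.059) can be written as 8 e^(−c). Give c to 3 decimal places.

13.172

Union bound over the 4 events: P(max_{1 ≤ j ≤ 4} |T̄_j − μ_j| ≥ 0.059) ≤ 4·2·exp(−2nε²) = 8 exp(−2·1892·0.059²).
So c = 2·1892·0.059² = 13.1721.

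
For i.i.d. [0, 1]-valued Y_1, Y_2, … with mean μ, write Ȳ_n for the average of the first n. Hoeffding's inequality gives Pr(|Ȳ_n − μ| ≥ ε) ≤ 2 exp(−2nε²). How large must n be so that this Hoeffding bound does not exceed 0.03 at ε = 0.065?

498

Require 2·exp(−2nε²) ≤ 0.03, i.e. 2nε² ≥ ln(2/0.03) = 4.199705.
So n ≥ 4.199705 / (2·0.065²) = 497.007.
The smallest integer n is 498.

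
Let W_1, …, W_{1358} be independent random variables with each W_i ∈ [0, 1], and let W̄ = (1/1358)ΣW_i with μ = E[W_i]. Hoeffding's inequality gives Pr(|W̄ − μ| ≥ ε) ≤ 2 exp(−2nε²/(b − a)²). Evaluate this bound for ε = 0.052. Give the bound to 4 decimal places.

Exponent: 2nε²/(b − a)² = 2·1358·0.052² / 1² = 7.34406.
Bound = 2·exp(−7.34406) = 0.00129.

0.0013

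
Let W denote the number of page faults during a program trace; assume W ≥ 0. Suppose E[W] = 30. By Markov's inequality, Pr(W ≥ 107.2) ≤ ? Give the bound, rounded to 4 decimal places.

Markov's inequality: for a non-negative random variable, Pr(W ≥ a) ≤ E[W]/a.
Here E[W] = 30 and a = 107.2, so the bound is 30/107.2 = 0.2799.

0.2799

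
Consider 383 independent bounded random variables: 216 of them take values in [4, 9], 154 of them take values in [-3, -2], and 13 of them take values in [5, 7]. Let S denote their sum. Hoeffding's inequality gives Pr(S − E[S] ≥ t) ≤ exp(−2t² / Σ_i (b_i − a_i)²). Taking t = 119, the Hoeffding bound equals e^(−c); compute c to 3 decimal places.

5.052

Σ(b_i − a_i)² = 216·5² + 154·1² + 13·2² = 5606.
c = 2t² / 5606 = 2·119² / 5606 = 5.0521.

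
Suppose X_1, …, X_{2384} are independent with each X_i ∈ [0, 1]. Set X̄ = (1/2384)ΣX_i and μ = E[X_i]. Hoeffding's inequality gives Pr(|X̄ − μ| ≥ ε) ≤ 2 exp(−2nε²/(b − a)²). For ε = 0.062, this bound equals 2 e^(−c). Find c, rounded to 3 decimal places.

18.328

c = 2nε²/(b − a)² = 2·2384·0.062² / 1² = 18.3282.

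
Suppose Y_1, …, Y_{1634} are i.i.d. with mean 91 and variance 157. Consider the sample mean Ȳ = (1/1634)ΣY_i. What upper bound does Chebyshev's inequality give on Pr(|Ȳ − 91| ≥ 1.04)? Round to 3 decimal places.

0.089

Var(Ȳ) = Var(Y_i)/n = 157/1634 = 0.096083.
Chebyshev: Pr(|Ȳ − 91| ≥ 1.04) ≤ Var(Ȳ)/(1.04)² = 157/(1634·1.04²) = 0.0888.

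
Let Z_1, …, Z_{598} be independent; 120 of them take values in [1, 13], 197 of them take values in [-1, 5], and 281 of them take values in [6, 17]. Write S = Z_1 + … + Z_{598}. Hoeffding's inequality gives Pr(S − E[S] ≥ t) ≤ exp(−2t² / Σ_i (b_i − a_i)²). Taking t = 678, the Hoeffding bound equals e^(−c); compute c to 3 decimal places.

15.750

Σ(b_i − a_i)² = 120·12² + 197·6² + 281·11² = 58373.
c = 2t² / 58373 = 2·678² / 58373 = 15.7499.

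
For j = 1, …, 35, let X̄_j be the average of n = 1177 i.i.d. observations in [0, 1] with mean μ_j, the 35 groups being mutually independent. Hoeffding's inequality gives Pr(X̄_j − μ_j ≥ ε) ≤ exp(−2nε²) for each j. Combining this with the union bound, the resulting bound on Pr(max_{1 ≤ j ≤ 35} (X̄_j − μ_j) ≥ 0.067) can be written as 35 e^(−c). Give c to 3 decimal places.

Union bound over the 35 events: Pr(max_{1 ≤ j ≤ 35} (X̄_j − μ_j) ≥ 0.067) ≤ 35·exp(−2nε²) = 35 exp(−2·1177·0.067²).
So c = 2·1177·0.067² = 10.5671.

10.567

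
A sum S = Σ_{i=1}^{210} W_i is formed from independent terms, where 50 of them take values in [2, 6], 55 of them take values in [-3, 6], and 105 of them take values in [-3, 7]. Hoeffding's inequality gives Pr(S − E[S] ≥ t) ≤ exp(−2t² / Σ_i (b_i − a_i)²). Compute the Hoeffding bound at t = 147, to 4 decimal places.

0.0644

Σ(b_i − a_i)² = 50·4² + 55·9² + 105·10² = 15755.
Exponent = 2·147² / 15755 = 2.74313.
Bound = exp(−2.74313) = 0.06437.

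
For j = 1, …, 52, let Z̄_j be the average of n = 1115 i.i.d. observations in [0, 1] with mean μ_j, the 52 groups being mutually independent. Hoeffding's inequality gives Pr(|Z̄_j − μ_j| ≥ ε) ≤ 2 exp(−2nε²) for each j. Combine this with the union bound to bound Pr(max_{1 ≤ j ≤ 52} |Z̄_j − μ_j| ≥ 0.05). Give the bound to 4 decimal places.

0.3943

Per-experiment Hoeffding bound: 2·exp(−2·1115·0.05²) = 2·exp(−5.57500) = 0.007583.
Union bound over 52 events: 52·0.007583 = 0.39431.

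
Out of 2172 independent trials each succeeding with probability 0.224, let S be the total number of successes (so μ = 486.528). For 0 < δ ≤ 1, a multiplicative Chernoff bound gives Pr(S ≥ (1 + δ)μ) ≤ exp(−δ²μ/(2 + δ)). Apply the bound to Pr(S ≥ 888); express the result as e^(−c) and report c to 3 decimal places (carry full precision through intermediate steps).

Write 888 = (1 + δ)μ, so δ = 888/486.528 − 1 = 0.8251776…
Then the exponent is δ²μ/(2 + δ) = (888 − μ)² / (μ·(2 + δ)) = 117.261901.

117.262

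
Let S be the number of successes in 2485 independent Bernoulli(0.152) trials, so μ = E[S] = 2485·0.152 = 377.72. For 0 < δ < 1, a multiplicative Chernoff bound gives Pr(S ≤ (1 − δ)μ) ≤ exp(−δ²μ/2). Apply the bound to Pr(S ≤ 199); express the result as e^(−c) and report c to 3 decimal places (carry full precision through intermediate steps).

42.281

Write 199 = (1 − δ)μ, so δ = 1 − 199/377.72 = 0.4731547…
Then the exponent is δ²μ/2 = (μ − 199)²/(2μ) = 42.281106.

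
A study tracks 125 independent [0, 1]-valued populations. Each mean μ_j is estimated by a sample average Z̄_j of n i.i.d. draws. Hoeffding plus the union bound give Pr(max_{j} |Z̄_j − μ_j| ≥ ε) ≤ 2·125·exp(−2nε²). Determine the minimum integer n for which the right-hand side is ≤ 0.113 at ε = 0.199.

98

Need 2·125·exp(−2nε²) ≤ 0.113, i.e. exp(−2nε²) ≤ 0.113/250.
So 2nε² ≥ ln(250/0.113) = 7.701828.
Hence n ≥ 7.701828/(2·0.199²) = 97.243.
The smallest integer n is 98.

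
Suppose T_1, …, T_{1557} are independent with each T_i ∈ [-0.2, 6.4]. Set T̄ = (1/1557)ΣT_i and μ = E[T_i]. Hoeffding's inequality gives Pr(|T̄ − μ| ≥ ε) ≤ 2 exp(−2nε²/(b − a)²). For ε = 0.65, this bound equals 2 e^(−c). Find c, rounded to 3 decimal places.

30.204

c = 2nε²/(b − a)² = 2·1557·0.65² / 6.6² = 30.2035.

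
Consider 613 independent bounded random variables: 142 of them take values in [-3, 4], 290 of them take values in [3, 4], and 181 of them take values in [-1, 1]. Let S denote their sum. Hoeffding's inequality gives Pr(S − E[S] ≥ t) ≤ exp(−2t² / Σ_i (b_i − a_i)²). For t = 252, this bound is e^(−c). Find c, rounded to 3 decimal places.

15.932

Σ(b_i − a_i)² = 142·7² + 290·1² + 181·2² = 7972.
c = 2t² / 7972 = 2·252² / 7972 = 15.9318.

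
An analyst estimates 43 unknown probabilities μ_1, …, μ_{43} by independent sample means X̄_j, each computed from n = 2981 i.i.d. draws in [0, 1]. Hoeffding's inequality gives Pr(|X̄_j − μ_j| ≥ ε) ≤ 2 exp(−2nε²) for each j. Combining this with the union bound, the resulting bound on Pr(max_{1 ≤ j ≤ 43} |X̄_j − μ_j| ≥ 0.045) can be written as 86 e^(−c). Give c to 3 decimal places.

Union bound over the 43 events: Pr(max_{1 ≤ j ≤ 43} |X̄_j − μ_j| ≥ 0.045) ≤ 43·2·exp(−2nε²) = 86 exp(−2·2981·0.045²).
So c = 2·2981·0.045² = 12.0731.

12.073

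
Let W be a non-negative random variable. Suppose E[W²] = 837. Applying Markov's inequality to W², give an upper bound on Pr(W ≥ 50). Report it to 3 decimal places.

0.335

Since W ≥ 0, the event {W ≥ 50} is the same as {W² ≥ 2500}.
Markov's inequality applied to W² gives Pr(W² ≥ 2500) ≤ E[W²]/2500 = 837/2500 = 0.3348.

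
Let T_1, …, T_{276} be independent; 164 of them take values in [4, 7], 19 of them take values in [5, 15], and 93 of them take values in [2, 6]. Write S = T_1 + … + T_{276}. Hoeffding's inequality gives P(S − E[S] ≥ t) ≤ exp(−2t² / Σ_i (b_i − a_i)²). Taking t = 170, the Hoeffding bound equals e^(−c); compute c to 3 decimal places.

11.883

Σ(b_i − a_i)² = 164·3² + 19·10² + 93·4² = 4864.
c = 2t² / 4864 = 2·170² / 4864 = 11.8832.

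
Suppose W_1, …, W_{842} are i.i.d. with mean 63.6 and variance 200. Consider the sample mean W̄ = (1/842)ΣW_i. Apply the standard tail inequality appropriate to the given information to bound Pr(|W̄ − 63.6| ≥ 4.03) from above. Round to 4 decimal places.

With mean and variance of each term known, Chebyshev's inequality bounds the deviation of the sum (or sample mean).
Var(W̄) = Var(W_i)/n = 200/842 = 0.23753.
Chebyshev: Pr(|W̄ − 63.6| ≥ 4.03) ≤ Var(W̄)/(4.03)² = 200/(842·4.03²) = 0.0146.

0.0146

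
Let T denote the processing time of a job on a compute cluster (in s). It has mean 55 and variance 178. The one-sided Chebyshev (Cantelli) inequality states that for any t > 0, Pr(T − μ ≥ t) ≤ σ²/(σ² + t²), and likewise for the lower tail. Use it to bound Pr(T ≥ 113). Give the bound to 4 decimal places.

Here σ² = 178 and t = 58, so σ² + t² = 3542.
Cantelli's bound: 178/3542 = 0.0503.

0.0503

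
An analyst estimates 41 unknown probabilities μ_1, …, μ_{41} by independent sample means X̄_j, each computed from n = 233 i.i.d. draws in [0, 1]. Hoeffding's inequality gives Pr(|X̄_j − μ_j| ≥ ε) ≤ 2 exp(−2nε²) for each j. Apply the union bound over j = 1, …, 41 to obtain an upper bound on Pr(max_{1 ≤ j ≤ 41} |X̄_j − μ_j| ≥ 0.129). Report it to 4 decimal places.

0.0352

Per-experiment Hoeffding bound: 2·exp(−2·233·0.129²) = 2·exp(−7.75471) = 0.00085744.
Union bound over 41 events: 41·0.00085744 = 0.03516.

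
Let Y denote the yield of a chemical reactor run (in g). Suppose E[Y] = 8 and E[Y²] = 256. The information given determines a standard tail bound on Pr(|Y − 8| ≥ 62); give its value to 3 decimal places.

The first two moments determine the variance, so Chebyshev's inequality is the sharpest standard bound available.
Var(Y) = E[Y²] − (E[Y])² = 256 − 64 = 192.
Chebyshev's inequality: Pr(|Y − μ| ≥ t) ≤ Var(Y)/t² = 192/3844 = 0.0499.

0.050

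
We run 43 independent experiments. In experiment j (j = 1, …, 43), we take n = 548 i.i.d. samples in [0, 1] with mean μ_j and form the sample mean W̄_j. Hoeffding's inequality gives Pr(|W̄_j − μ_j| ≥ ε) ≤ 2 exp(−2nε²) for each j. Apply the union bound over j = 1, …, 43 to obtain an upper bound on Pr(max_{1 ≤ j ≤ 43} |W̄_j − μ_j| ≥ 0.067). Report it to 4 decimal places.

Per-experiment Hoeffding bound: 2·exp(−2·548·0.067²) = 2·exp(−4.91994) = 0.014599.
Union bound over 43 events: 43·0.014599 = 0.62776.

0.6278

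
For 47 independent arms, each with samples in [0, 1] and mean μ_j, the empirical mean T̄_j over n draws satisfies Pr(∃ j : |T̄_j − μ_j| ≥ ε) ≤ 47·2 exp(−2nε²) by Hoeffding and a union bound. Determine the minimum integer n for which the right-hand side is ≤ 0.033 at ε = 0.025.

6364

Need 2·47·exp(−2nε²) ≤ 0.033, i.e. exp(−2nε²) ≤ 0.033/94.
So 2nε² ≥ ln(94/0.033) = 7.954542.
Hence n ≥ 7.954542/(2·0.025²) = 6363.634.
The smallest integer n is 6364.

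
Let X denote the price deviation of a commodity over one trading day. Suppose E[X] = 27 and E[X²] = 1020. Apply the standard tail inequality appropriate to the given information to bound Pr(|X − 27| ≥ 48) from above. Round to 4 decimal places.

The first two moments determine the variance, so Chebyshev's inequality is the sharpest standard bound available.
Var(X) = E[X²] − (E[X])² = 1020 − 729 = 291.
Chebyshev's inequality: Pr(|X − μ| ≥ t) ≤ Var(X)/t² = 291/2304 = 0.1263.

0.1263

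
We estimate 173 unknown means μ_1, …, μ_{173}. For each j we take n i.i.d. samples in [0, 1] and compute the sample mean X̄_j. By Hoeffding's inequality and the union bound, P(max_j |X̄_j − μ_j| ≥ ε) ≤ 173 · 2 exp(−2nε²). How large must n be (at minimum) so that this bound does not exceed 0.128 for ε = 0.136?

Need 2·173·exp(−2nε²) ≤ 0.128, i.e. exp(−2nε²) ≤ 0.128/346.
So 2nε² ≥ ln(346/0.128) = 7.902164.
Hence n ≥ 7.902164/(2·0.136²) = 213.618.
The smallest integer n is 214.

214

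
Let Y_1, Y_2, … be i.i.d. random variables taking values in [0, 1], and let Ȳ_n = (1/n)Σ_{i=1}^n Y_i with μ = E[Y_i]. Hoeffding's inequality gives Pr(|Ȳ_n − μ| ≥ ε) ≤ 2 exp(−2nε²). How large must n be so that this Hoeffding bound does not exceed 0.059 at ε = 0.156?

73

Require 2·exp(−2nε²) ≤ 0.059, i.e. 2nε² ≥ ln(2/0.059) = 3.523365.
So n ≥ 3.523365 / (2·0.156²) = 72.390.
The smallest integer n is 73.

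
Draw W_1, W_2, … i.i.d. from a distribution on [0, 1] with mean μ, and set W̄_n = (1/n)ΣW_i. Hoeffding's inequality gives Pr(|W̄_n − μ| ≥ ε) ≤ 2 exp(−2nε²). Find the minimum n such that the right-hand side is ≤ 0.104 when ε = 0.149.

Require 2·exp(−2nε²) ≤ 0.104, i.e. 2nε² ≥ ln(2/0.104) = 2.956512.
So n ≥ 2.956512 / (2·0.149²) = 66.585.
The smallest integer n is 67.

67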